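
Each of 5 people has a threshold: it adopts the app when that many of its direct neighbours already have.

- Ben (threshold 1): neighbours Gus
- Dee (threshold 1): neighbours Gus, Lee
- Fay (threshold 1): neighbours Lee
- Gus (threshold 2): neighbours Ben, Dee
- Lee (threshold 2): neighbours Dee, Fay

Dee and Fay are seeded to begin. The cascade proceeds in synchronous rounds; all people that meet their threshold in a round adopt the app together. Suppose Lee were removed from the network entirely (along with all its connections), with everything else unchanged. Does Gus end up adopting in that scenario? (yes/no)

With Lee removed:
Round 1 — Dee, Fay adopt the app (initial).
Round 2 — no new adoptions; cascade stops.

no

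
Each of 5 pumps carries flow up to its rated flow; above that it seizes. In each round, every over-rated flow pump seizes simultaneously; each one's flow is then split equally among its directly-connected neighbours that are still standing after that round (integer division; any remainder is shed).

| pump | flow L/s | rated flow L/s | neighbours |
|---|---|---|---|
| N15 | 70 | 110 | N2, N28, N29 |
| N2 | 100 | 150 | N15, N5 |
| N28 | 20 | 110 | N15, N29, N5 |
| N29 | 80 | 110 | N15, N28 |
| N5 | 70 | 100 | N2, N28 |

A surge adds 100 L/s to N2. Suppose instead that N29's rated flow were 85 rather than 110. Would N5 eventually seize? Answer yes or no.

yes

With N29's rated flow at 85:
Round 1 — N2 at 200 > 150. N2 seizes.
  N2 sheds 200 L/s to N15, N5: 100 each.
    N15: 70+100 = 170 > 110
    N5: 70+100 = 170 > 100
Round 2 — N15, N5 seize.
  N15 sheds 170 L/s to N28, N29: 85 each.
    N28: 20+85 = 105 ≤ 110
    N29: 80+85 = 165 > 85
  N5 sheds 170 L/s to N28: 170 each.
    N28: 105+170 = 275 > 110
Round 3 — N28, N29 seize.
  N28 sheds 275 L/s: no online neighbours, lost.
  N29 sheds 165 L/s: no online neighbours, lost.
No further seizures.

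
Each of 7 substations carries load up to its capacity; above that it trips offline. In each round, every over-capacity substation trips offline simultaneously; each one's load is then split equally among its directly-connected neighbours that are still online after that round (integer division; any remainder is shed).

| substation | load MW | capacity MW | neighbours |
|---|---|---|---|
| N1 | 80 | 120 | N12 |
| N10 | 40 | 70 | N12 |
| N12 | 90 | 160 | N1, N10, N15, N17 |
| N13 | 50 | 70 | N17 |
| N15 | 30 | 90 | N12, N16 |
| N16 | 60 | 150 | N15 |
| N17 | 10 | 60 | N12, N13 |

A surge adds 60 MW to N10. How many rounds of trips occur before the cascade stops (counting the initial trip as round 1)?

Round 1 — N10 at 100 > 70. N10 trips offline.
  N10 sheds 100 MW to N12: 100 each.
    N12: 90+100 = 190 > 160
Round 2 — N12 trips offline.
  N12 sheds 190 MW to N1, N15, N17: 63 each (1 lost).
    N1: 80+63 = 143 > 120
    N15: 30+63 = 93 > 90
    N17: 10+63 = 73 > 60
Round 3 — N1, N15, N17 trip offline.
  N1 sheds 143 MW: no online neighbours, lost.
  N15 sheds 93 MW to N16: 93 each.
    N16: 60+93 = 153 > 150
  N17 sheds 73 MW to N13: 73 each.
    N13: 50+73 = 123 > 70
Round 4 — N13, N16 trip offline.
  N13 sheds 123 MW: no online neighbours, lost.
  N16 sheds 153 MW: no online neighbours, lost.
No further trips.

4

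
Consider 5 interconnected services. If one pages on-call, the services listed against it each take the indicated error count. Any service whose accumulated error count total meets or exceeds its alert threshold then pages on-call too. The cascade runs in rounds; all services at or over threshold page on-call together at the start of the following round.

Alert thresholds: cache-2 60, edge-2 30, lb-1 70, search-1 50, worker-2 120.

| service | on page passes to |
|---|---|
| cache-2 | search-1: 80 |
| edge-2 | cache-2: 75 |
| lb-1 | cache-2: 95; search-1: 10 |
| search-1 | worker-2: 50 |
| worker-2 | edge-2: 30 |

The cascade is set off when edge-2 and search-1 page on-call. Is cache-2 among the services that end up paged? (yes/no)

yes

Round 1 — edge-2, search-1 page on-call (initial).
  cache-2: +75 → 75 ≥ 60
  worker-2: +50 → 50 < 120
Round 2 — cache-2 pages on-call.
No further pages.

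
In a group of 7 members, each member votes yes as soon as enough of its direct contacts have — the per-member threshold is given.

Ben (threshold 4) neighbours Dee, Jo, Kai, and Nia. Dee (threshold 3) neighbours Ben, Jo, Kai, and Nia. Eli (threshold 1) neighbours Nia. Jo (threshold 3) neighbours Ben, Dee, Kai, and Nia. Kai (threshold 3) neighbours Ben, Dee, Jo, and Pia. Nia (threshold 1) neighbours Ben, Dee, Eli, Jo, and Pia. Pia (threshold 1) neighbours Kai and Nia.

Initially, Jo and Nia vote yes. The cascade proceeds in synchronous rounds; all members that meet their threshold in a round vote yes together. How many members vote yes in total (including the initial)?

4

Round 1 — Jo, Nia vote yes (initial).
Round 2 — checking thresholds:
  Ben: 2 of 4 neighbours < 4, below threshold.
  Dee: 2 of 4 neighbours < 3, below threshold.
  Eli: 1 of 1 neighbours ≥ 1, votes yes.
  Kai: 1 of 4 neighbours < 3, below threshold.
  Pia: 1 of 2 neighbours ≥ 1, votes yes.
Round 3 — no new yes votes; cascade stops.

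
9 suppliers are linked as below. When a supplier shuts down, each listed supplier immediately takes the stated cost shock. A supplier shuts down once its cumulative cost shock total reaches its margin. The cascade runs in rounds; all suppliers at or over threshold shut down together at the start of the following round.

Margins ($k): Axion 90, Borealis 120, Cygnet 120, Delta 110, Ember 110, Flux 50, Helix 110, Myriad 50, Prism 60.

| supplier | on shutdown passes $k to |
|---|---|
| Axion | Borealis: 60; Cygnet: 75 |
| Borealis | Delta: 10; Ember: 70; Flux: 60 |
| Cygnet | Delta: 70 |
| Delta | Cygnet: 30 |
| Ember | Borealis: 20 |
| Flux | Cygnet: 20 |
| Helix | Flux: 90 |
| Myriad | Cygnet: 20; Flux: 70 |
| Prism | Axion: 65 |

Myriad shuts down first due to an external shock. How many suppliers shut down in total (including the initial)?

2

Round 1 — Myriad shuts down (initial).
  Cygnet: +20 → 20 < 120
  Flux: +70 → 70 ≥ 50
Round 2 — Flux shuts down.
  Cygnet: +20 → 40 < 120
No further shutdowns.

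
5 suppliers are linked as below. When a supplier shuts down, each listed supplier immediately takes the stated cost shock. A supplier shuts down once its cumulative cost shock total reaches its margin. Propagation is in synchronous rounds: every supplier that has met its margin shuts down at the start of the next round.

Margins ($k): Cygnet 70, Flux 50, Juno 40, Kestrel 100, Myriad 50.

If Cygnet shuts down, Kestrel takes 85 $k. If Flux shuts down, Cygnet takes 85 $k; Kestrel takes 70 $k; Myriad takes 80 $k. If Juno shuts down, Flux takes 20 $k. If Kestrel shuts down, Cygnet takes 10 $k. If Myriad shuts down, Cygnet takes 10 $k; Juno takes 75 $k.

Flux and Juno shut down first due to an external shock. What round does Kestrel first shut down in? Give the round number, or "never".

Round 1 — Flux, Juno shut down (initial).
  Cygnet: +85 → 85 ≥ 70
  Kestrel: +70 → 70 < 100
  Myriad: +80 → 80 ≥ 50
Round 2 — Cygnet, Myriad shut down.
  Kestrel: +85 → 155 ≥ 100
Round 3 — Kestrel shuts down.
No further shutdowns.

3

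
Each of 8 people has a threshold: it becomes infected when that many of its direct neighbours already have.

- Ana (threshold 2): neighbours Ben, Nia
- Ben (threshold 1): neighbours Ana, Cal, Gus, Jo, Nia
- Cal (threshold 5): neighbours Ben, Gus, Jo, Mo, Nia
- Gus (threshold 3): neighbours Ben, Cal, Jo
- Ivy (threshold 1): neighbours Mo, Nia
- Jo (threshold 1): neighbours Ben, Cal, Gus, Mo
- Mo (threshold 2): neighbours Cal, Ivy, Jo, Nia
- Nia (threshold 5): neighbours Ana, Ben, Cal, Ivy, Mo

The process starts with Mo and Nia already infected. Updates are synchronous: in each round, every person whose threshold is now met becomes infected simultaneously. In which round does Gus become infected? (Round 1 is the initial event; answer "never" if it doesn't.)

Round 1 — Mo, Nia become infected (initial).
Round 2 — checking thresholds:
  Ana: 1 of 2 neighbours < 2, not yet.
  Ben: 1 of 5 neighbours ≥ 1, becomes infected.
  Cal: 2 of 5 neighbours < 5, not yet.
  Ivy: 2 of 2 neighbours ≥ 1, becomes infected.
  Jo: 1 of 4 neighbours ≥ 1, becomes infected.
Round 3 — checking thresholds:
  Ana: 2 of 2 neighbours ≥ 2, becomes infected.
  Cal: 4 of 5 neighbours < 5, not yet.
  Gus: 2 of 3 neighbours < 3, not yet.
Round 4 — no new infections; cascade stops.

never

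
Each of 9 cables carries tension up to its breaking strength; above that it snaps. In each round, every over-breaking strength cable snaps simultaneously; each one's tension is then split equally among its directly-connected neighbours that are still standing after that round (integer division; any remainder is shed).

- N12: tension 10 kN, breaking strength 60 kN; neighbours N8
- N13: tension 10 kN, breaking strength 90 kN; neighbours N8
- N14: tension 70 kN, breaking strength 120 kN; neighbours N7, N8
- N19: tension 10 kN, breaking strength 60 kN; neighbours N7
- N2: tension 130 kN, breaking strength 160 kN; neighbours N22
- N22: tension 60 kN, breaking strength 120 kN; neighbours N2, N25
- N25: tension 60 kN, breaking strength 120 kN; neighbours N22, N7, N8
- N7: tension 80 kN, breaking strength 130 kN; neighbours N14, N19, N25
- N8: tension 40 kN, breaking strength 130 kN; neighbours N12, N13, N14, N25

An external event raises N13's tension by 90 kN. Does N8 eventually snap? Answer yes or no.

yes

Round 1 — N13 at 100 > 90. N13 snaps.
  N13 sheds 100 kN to N8: 100 each.
    N8: 40+100 = 140 > 130
Round 2 — N8 snaps.
  N8 sheds 140 kN to N12, N14, N25: 46 each (2 lost).
    N12: 10+46 = 56 ≤ 60
    N14: 70+46 = 116 ≤ 120
    N25: 60+46 = 106 ≤ 120
No further breaks.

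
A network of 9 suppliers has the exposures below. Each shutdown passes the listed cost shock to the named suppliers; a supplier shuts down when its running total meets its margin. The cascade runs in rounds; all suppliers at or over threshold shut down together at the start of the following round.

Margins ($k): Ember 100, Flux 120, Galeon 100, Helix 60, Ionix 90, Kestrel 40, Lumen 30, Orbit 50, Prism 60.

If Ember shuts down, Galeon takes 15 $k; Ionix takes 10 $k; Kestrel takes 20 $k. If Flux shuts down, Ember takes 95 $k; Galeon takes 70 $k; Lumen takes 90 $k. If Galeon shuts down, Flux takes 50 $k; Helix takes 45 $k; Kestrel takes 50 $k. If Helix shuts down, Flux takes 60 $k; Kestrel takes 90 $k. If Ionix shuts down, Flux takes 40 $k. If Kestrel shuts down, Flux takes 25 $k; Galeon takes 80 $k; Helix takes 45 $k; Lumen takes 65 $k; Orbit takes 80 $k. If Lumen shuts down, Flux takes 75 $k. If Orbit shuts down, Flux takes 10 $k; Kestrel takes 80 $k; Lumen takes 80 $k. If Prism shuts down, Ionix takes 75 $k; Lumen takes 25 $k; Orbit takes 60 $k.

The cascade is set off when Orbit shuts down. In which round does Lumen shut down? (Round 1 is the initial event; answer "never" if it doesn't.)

Round 1 — Orbit shuts down (initial).
  Flux: +10 → 10 < 120
  Kestrel: +80 → 80 ≥ 40
  Lumen: +80 → 80 ≥ 30
Round 2 — Kestrel, Lumen shut down.
  Flux: +25+75 → 110 < 120
  Galeon: +80 → 80 < 100
  Helix: +45 → 45 < 60
No further shutdowns.

2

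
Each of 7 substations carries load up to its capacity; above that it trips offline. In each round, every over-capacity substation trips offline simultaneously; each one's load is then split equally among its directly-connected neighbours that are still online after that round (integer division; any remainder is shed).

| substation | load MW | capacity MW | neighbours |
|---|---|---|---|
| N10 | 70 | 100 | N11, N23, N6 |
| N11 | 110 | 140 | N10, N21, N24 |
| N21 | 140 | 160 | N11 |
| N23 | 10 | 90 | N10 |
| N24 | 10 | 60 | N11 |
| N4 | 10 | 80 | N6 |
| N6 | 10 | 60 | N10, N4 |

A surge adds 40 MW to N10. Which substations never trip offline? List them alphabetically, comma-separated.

Round 1 — N10 at 110 > 100. N10 trips offline.
  N10 sheds 110 MW to N11, N23, N6: 36 each (2 lost).
    N11: 110+36 = 146 > 140
    N23: 10+36 = 46 ≤ 90
    N6: 10+36 = 46 ≤ 60
Round 2 — N11 trips offline.
  N11 sheds 146 MW to N21, N24: 73 each.
    N21: 140+73 = 213 > 160
    N24: 10+73 = 83 > 60
Round 3 — N21, N24 trip offline.
  N21 sheds 213 MW: no online neighbours, lost.
  N24 sheds 83 MW: no online neighbours, lost.
No further trips.

N23, N4, N6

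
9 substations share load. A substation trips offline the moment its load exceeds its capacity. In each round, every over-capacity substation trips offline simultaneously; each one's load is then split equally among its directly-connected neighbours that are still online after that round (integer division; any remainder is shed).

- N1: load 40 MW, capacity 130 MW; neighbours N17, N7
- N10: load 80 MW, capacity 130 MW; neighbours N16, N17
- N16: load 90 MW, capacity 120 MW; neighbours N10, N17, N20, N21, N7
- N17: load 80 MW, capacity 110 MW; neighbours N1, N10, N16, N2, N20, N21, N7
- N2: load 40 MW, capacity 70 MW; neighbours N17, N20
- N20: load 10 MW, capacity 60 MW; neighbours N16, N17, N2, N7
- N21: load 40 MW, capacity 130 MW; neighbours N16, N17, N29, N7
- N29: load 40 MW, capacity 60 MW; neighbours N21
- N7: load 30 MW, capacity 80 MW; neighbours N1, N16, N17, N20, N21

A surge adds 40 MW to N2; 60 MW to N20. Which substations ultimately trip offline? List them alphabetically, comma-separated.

Round 1 — N2 at 80 > 70; N20 at 70 > 60. N2, N20 trip offline.
  N2 sheds 80 MW to N17: 80 each.
    N17: 80+80 = 160 > 110
  N20 sheds 70 MW to N16, N17, N7: 23 each (1 lost).
    N16: 90+23 = 113 ≤ 120
    N17: 160+23 = 183 > 110
    N7: 30+23 = 53 ≤ 80
Round 2 — N17 trips offline.
  N17 sheds 183 MW to N1, N10, N16, N21, N7: 36 each (3 lost).
    N1: 40+36 = 76 ≤ 130
    N10: 80+36 = 116 ≤ 130
    N16: 113+36 = 149 > 120
    N21: 40+36 = 76 ≤ 130
    N7: 53+36 = 89 > 80
Round 3 — N16, N7 trip offline.
  N16 sheds 149 MW to N10, N21: 74 each (1 lost).
    N10: 116+74 = 190 > 130
    N21: 76+74 = 150 > 130
  N7 sheds 89 MW to N1, N21: 44 each (1 lost).
    N1: 76+44 = 120 ≤ 130
    N21: 150+44 = 194 > 130
Round 4 — N10, N21 trip offline.
  N10 sheds 190 MW: no online neighbours, lost.
  N21 sheds 194 MW to N29: 194 each.
    N29: 40+194 = 234 > 60
Round 5 — N29 trips offline.
  N29 sheds 234 MW: no online neighbours, lost.
No further trips.

N10, N16, N17, N2, N20, N21, N29, N7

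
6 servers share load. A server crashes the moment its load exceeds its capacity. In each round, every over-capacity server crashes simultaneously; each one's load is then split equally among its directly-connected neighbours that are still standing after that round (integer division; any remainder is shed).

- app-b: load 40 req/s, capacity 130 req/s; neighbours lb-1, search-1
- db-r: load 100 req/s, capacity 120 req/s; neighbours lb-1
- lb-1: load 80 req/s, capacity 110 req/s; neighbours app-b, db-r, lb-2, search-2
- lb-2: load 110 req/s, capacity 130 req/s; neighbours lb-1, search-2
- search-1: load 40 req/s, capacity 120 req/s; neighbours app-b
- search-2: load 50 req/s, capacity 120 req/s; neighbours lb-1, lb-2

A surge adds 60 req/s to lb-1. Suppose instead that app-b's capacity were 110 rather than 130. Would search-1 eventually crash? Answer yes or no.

no

With app-b's capacity at 110:
Round 1 — lb-1 at 140 > 110. lb-1 crashes.
  lb-1 sheds 140 req/s to app-b, db-r, lb-2, search-2: 35 each.
    app-b: 40+35 = 75 ≤ 110
    db-r: 100+35 = 135 > 120
    lb-2: 110+35 = 145 > 130
    search-2: 50+35 = 85 ≤ 120
Round 2 — db-r, lb-2 crash.
  db-r sheds 135 req/s: no online neighbours, lost.
  lb-2 sheds 145 req/s to search-2: 145 each.
    search-2: 85+145 = 230 > 120
Round 3 — search-2 crashes.
  search-2 sheds 230 req/s: no online neighbours, lost.
No further crashes.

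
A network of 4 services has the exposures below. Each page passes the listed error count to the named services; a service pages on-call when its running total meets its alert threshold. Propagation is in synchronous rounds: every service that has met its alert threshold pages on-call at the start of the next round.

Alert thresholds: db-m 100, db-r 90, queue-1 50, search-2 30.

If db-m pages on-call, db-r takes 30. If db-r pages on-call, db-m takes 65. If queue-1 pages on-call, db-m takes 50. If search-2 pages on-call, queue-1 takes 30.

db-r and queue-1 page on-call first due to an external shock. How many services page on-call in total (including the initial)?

Round 1 — db-r, queue-1 page on-call (initial).
  db-m: +65+50 → 115 ≥ 100
Round 2 — db-m pages on-call.
No further pages.

3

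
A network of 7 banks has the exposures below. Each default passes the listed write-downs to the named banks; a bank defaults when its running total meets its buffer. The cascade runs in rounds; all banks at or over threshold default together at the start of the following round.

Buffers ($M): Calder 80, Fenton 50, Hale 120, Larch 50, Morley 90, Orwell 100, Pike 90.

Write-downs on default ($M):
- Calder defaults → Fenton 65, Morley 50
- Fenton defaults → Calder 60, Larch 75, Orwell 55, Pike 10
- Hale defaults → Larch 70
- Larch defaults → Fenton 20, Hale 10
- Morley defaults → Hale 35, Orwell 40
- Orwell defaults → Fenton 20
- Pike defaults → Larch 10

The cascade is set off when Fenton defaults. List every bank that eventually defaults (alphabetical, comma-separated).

Fenton, Larch

Round 1 — Fenton defaults (initial).
  Calder: +60 → 60 < 80
  Larch: +75 → 75 ≥ 50
  Orwell: +55 → 55 < 100
  Pike: +10 → 10 < 90
Round 2 — Larch defaults.
  Hale: +10 → 10 < 120
No further defaults.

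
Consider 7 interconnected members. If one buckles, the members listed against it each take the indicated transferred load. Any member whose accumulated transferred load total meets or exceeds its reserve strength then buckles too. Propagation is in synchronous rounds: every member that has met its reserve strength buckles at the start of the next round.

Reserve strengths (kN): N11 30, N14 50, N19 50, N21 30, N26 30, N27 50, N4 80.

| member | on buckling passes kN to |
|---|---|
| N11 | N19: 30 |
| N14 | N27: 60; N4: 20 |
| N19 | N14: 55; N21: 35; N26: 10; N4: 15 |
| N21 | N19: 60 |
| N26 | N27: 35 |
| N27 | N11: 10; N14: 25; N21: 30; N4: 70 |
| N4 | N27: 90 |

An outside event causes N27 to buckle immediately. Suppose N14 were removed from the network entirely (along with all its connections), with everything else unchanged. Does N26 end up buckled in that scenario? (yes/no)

With N14 removed:
Round 1 — N27 buckles (initial).
  N11: +10 → 10 < 30
  N21: +30 → 30 ≥ 30
  N4: +70 → 70 < 80
Round 2 — N21 buckles.
  N19: +60 → 60 ≥ 50
Round 3 — N19 buckles.
  N26: +10 → 10 < 30
  N4: +15 → 85 ≥ 80
Round 4 — N4 buckles.
No further bucklings.

no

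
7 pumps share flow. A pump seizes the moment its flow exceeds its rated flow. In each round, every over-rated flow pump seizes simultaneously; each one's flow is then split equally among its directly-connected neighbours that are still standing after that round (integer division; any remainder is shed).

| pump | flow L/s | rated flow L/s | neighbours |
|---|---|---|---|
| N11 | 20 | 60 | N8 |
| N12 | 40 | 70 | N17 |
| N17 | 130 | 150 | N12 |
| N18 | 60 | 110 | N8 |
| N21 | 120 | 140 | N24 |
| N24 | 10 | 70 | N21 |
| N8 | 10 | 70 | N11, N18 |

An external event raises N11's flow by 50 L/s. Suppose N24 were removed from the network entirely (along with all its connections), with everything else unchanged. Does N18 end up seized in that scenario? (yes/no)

yes

With N24 removed:
Round 1 — N11 at 70 > 60. N11 seizes.
  N11 sheds 70 L/s to N8: 70 each.
    N8: 10+70 = 80 > 70
Round 2 — N8 seizes.
  N8 sheds 80 L/s to N18: 80 each.
    N18: 60+80 = 140 > 110
Round 3 — N18 seizes.
  N18 sheds 140 L/s: no online neighbours, lost.
No further seizures.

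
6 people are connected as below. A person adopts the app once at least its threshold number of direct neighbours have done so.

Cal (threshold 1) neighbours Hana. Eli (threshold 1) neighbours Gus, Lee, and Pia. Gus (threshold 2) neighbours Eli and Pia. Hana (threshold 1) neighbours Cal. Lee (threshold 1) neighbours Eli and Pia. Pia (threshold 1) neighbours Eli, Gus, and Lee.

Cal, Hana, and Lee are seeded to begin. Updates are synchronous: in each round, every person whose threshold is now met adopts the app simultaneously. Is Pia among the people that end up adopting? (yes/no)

Round 1 — Cal, Hana, Lee adopt the app (initial).
Round 2 — checking thresholds:
  Eli: 1 of 3 neighbours ≥ 1, adopts the app.
  Pia: 1 of 3 neighbours ≥ 1, adopts the app.
Round 3 — checking thresholds:
  Gus: 2 of 2 neighbours ≥ 2, adopts the app.
Round 4 — no new adoptions; cascade stops.

yes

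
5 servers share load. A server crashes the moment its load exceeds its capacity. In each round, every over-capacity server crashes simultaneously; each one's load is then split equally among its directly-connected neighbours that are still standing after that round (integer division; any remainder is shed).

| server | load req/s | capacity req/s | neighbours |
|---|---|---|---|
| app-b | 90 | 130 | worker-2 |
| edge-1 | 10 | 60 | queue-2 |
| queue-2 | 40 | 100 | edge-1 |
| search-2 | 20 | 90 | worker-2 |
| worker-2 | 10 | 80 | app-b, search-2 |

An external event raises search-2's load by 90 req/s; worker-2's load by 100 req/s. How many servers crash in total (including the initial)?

3

Round 1 — search-2 at 110 > 90; worker-2 at 110 > 80. search-2, worker-2 crash.
  search-2 sheds 110 req/s: no online neighbours, lost.
  worker-2 sheds 110 req/s to app-b: 110 each.
    app-b: 90+110 = 200 > 130
Round 2 — app-b crashes.
  app-b sheds 200 req/s: no online neighbours, lost.
No further crashes.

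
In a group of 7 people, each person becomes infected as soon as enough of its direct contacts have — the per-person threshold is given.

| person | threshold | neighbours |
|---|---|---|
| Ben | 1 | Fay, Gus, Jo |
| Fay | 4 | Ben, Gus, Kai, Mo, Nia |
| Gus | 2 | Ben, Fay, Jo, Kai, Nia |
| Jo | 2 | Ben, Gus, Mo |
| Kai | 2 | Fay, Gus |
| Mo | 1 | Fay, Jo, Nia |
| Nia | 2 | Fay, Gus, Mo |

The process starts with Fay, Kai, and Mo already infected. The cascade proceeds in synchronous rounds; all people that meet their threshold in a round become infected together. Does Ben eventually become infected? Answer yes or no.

yes

Round 1 — Fay, Kai, Mo become infected (initial).
Round 2 — checking thresholds:
  Ben: 1 of 3 neighbours ≥ 1, becomes infected.
  Gus: 2 of 5 neighbours ≥ 2, becomes infected.
  Jo: 1 of 3 neighbours < 2, not yet.
  Nia: 2 of 3 neighbours ≥ 2, becomes infected.
Round 3 — checking thresholds:
  Jo: 3 of 3 neighbours ≥ 2, becomes infected.
Round 4 — no new infections; cascade stops.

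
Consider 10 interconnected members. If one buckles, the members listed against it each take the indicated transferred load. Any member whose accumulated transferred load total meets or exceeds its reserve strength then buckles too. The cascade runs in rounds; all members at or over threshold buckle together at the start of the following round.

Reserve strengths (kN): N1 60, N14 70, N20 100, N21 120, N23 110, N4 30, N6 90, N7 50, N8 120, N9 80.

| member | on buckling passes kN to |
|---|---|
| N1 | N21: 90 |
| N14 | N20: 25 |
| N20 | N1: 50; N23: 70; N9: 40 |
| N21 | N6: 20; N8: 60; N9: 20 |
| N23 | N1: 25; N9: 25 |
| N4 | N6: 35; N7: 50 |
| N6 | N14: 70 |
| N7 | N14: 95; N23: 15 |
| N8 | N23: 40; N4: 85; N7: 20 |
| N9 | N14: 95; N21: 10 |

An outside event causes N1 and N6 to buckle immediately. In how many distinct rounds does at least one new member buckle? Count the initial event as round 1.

2

Round 1 — N1, N6 buckle (initial).
  N14: +70 → 70 ≥ 70
  N21: +90 → 90 < 120
Round 2 — N14 buckles.
  N20: +25 → 25 < 100
No further bucklings.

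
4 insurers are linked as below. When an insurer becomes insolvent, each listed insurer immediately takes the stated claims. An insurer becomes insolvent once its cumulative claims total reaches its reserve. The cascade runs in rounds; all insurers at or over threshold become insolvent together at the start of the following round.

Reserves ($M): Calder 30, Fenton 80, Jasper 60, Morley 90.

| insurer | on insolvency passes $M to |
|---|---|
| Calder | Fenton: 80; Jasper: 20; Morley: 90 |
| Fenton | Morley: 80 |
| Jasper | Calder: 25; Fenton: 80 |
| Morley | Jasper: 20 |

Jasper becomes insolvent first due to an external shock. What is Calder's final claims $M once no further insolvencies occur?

Round 1 — Jasper becomes insolvent (initial).
  Calder: +25 → 25 < 30
  Fenton: +80 → 80 ≥ 80
Round 2 — Fenton becomes insolvent.
  Morley: +80 → 80 < 90
No further insolvencies.

25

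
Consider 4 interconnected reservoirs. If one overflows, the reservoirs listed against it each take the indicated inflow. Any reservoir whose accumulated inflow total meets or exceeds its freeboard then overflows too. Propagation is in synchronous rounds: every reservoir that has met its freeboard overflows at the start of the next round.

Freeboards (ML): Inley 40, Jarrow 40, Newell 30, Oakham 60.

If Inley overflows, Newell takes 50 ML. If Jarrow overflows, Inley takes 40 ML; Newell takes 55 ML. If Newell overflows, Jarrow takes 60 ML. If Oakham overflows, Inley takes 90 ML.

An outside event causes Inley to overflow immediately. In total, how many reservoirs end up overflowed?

Round 1 — Inley overflows (initial).
  Newell: +50 → 50 ≥ 30
Round 2 — Newell overflows.
  Jarrow: +60 → 60 ≥ 40
Round 3 — Jarrow overflows.
No further overflows.

3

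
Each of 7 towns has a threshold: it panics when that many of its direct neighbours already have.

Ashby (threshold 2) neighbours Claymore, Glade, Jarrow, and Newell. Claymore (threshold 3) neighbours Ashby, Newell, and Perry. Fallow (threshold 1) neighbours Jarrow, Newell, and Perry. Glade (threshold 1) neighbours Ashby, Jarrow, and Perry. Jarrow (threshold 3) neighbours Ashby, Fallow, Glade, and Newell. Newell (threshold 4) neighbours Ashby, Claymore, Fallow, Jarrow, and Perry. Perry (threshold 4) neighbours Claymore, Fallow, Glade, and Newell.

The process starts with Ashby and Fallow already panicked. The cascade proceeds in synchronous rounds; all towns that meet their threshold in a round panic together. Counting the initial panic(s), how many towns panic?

4

Round 1 — Ashby, Fallow panic (initial).
Round 2 — checking thresholds:
  Claymore: 1 of 3 neighbours < 3, not yet.
  Glade: 1 of 3 neighbours ≥ 1, panics.
  Jarrow: 2 of 4 neighbours < 3, not yet.
  Newell: 2 of 5 neighbours < 4, not yet.
  Perry: 1 of 4 neighbours < 4, not yet.
Round 3 — checking thresholds:
  Claymore: 1 of 3 neighbours < 3, not yet.
  Jarrow: 3 of 4 neighbours ≥ 3, panics.
  Newell: 2 of 5 neighbours < 4, not yet.
  Perry: 2 of 4 neighbours < 4, not yet.
Round 4 — no new panics; cascade stops.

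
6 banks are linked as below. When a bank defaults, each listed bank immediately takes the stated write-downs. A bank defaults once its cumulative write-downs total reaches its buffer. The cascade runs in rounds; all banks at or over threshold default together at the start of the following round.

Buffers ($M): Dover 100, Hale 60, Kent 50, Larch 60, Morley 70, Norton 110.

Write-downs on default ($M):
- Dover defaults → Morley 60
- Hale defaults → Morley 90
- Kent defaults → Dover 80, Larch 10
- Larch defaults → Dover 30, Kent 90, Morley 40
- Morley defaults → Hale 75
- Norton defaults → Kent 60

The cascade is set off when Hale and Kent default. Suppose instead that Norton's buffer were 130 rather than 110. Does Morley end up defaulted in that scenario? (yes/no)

yes

With Norton's buffer at 130:
Round 1 — Hale, Kent default (initial).
  Dover: +80 → 80 < 100
  Larch: +10 → 10 < 60
  Morley: +90 → 90 ≥ 70
Round 2 — Morley defaults.
No further defaults.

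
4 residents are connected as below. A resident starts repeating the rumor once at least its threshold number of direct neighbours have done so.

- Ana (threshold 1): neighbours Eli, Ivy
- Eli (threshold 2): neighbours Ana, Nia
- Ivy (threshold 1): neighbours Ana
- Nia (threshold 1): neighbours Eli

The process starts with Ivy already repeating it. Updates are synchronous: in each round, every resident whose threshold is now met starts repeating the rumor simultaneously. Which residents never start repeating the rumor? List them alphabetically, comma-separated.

Eli, Nia

Round 1 — Ivy starts repeating the rumor (initial).
Round 2 — checking thresholds:
  Ana: 1 of 2 neighbours ≥ 1, starts repeating the rumor.
Round 3 — no new spreads; cascade stops.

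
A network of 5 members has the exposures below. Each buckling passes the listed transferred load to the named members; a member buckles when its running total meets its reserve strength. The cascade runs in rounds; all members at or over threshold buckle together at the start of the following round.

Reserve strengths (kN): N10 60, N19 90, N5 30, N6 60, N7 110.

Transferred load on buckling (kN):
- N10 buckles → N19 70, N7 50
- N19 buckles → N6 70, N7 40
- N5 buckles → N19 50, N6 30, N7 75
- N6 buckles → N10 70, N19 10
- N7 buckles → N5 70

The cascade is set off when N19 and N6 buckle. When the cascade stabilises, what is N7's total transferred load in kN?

Round 1 — N19, N6 buckle (initial).
  N10: +70 → 70 ≥ 60
  N7: +40 → 40 < 110
Round 2 — N10 buckles.
  N7: +50 → 90 < 110
No further bucklings.

90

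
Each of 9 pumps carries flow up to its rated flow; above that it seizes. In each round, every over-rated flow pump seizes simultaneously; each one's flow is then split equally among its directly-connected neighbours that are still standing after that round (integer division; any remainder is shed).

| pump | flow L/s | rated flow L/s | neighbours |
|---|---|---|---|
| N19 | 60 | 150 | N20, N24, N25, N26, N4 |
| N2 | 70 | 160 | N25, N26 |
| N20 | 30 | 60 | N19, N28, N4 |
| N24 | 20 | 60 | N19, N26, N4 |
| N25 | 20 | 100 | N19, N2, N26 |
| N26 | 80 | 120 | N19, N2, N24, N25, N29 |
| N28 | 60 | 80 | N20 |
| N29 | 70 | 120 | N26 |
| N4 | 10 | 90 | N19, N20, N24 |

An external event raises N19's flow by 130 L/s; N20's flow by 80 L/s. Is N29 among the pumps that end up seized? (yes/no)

no

Round 1 — N19 at 190 > 150; N20 at 110 > 60. N19, N20 seize.
  N19 sheds 190 L/s to N24, N25, N26, N4: 47 each (2 lost).
    N24: 20+47 = 67 > 60
    N25: 20+47 = 67 ≤ 100
    N26: 80+47 = 127 > 120
    N4: 10+47 = 57 ≤ 90
  N20 sheds 110 L/s to N28, N4: 55 each.
    N28: 60+55 = 115 > 80
    N4: 57+55 = 112 > 90
Round 2 — N24, N26, N28, N4 seize.
  N24 sheds 67 L/s: no online neighbours, lost.
  N26 sheds 127 L/s to N2, N25, N29: 42 each (1 lost).
    N2: 70+42 = 112 ≤ 160
    N25: 67+42 = 109 > 100
    N29: 70+42 = 112 ≤ 120
  N28 sheds 115 L/s: no online neighbours, lost.
  N4 sheds 112 L/s: no online neighbours, lost.
Round 3 — N25 seizes.
  N25 sheds 109 L/s to N2: 109 each.
    N2: 112+109 = 221 > 160
Round 4 — N2 seizes.
  N2 sheds 221 L/s: no online neighbours, lost.
No further seizures.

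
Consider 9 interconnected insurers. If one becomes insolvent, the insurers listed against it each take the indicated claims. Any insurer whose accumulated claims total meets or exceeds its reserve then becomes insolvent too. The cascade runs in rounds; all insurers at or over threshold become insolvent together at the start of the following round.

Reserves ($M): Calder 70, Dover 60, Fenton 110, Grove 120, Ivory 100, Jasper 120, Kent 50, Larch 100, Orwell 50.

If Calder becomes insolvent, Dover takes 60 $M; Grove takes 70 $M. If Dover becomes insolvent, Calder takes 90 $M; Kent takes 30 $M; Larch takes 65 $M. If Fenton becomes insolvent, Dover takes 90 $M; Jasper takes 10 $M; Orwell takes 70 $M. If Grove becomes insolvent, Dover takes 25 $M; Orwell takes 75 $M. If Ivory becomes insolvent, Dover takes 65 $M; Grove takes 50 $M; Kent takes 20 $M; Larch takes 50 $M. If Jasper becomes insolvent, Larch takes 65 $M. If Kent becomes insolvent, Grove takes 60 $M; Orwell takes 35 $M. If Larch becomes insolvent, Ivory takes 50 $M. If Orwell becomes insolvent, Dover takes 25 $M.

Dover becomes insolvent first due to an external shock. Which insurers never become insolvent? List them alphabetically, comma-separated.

Round 1 — Dover becomes insolvent (initial).
  Calder: +90 → 90 ≥ 70
  Kent: +30 → 30 < 50
  Larch: +65 → 65 < 100
Round 2 — Calder becomes insolvent.
  Grove: +70 → 70 < 120
No further insolvencies.

Fenton, Grove, Ivory, Jasper, Kent, Larch, Orwell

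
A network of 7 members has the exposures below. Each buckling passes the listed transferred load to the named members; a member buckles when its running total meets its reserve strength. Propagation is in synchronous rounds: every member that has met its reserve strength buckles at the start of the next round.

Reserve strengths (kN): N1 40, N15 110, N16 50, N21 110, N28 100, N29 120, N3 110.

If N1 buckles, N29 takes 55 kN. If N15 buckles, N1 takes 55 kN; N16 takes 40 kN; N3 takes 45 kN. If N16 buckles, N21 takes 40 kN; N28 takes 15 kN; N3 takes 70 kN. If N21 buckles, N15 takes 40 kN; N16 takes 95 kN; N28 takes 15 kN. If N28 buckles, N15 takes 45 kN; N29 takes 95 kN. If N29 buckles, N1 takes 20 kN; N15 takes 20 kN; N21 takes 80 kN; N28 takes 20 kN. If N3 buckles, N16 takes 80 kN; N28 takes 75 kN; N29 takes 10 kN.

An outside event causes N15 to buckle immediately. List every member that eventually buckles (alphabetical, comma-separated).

Round 1 — N15 buckles (initial).
  N1: +55 → 55 ≥ 40
  N16: +40 → 40 < 50
  N3: +45 → 45 < 110
Round 2 — N1 buckles.
  N29: +55 → 55 < 120
No further bucklings.

N1, N15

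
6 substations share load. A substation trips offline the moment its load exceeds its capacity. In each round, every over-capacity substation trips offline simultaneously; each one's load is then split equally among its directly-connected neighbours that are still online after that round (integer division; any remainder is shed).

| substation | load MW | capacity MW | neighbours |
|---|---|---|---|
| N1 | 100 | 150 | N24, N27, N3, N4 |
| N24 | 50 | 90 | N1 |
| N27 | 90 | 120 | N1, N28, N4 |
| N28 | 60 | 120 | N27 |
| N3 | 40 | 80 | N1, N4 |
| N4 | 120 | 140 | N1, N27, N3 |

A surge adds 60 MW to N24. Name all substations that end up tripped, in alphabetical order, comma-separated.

N1, N24, N27, N28, N3, N4

Round 1 — N24 at 110 > 90. N24 trips offline.
  N24 sheds 110 MW to N1: 110 each.
    N1: 100+110 = 210 > 150
Round 2 — N1 trips offline.
  N1 sheds 210 MW to N27, N3, N4: 70 each.
    N27: 90+70 = 160 > 120
    N3: 40+70 = 110 > 80
    N4: 120+70 = 190 > 140
Round 3 — N27, N3, N4 trip offline.
  N27 sheds 160 MW to N28: 160 each.
    N28: 60+160 = 220 > 120
  N3 sheds 110 MW: no online neighbours, lost.
  N4 sheds 190 MW: no online neighbours, lost.
Round 4 — N28 trips offline.
  N28 sheds 220 MW: no online neighbours, lost.
No further trips.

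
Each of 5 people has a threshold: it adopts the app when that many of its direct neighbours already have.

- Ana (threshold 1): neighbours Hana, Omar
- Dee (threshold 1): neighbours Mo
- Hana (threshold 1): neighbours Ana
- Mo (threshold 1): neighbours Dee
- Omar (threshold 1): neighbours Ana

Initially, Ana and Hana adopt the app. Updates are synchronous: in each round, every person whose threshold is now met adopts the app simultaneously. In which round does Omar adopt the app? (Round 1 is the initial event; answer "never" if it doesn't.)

2

Round 1 — Ana, Hana adopt the app (initial).
Round 2 — checking thresholds:
  Omar: 1 of 1 neighbours ≥ 1, adopts the app.
Round 3 — no new adoptions; cascade stops.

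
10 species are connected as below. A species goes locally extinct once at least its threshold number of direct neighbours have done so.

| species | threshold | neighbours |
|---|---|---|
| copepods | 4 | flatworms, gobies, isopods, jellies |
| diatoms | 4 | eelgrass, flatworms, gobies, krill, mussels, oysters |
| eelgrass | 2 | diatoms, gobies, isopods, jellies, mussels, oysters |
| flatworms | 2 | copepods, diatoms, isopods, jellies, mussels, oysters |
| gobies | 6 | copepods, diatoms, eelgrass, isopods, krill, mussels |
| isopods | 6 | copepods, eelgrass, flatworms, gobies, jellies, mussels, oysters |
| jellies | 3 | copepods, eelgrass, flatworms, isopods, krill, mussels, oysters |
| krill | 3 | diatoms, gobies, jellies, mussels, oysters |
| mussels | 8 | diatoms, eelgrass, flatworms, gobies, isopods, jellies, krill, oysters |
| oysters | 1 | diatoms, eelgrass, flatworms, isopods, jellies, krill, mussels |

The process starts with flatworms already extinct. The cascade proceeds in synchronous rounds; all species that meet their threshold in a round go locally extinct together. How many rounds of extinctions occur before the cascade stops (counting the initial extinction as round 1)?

Round 1 — flatworms goes locally extinct (initial).
Round 2 — checking thresholds:
  copepods: 1 of 4 neighbours < 4, not yet.
  diatoms: 1 of 6 neighbours < 4, not yet.
  isopods: 1 of 7 neighbours < 6, not yet.
  jellies: 1 of 7 neighbours < 3, not yet.
  mussels: 1 of 8 neighbours < 8, not yet.
  oysters: 1 of 7 neighbours ≥ 1, goes locally extinct.
Round 3 — no new extinctions; cascade stops.

2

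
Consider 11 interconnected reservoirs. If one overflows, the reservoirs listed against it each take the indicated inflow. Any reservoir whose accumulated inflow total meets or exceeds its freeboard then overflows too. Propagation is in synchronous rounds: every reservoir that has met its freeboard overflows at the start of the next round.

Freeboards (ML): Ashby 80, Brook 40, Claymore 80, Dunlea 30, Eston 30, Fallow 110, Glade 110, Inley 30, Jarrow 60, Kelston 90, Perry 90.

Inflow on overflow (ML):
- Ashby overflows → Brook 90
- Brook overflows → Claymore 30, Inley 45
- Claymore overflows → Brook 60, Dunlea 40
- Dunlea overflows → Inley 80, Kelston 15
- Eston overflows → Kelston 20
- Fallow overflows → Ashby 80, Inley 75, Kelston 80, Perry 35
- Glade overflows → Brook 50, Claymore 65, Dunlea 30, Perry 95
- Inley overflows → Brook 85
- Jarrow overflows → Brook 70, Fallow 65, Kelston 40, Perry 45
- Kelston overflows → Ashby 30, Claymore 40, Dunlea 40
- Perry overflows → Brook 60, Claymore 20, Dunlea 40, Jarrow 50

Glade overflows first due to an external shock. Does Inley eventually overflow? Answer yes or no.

yes

Round 1 — Glade overflows (initial).
  Brook: +50 → 50 ≥ 40
  Claymore: +65 → 65 < 80
  Dunlea: +30 → 30 ≥ 30
  Perry: +95 → 95 ≥ 90
Round 2 — Brook, Dunlea, Perry overflow.
  Claymore: +30+20 → 115 ≥ 80
  Inley: +45+80 → 125 ≥ 30
  Jarrow: +50 → 50 < 60
  Kelston: +15 → 15 < 90
Round 3 — Claymore, Inley overflow.
No further overflows.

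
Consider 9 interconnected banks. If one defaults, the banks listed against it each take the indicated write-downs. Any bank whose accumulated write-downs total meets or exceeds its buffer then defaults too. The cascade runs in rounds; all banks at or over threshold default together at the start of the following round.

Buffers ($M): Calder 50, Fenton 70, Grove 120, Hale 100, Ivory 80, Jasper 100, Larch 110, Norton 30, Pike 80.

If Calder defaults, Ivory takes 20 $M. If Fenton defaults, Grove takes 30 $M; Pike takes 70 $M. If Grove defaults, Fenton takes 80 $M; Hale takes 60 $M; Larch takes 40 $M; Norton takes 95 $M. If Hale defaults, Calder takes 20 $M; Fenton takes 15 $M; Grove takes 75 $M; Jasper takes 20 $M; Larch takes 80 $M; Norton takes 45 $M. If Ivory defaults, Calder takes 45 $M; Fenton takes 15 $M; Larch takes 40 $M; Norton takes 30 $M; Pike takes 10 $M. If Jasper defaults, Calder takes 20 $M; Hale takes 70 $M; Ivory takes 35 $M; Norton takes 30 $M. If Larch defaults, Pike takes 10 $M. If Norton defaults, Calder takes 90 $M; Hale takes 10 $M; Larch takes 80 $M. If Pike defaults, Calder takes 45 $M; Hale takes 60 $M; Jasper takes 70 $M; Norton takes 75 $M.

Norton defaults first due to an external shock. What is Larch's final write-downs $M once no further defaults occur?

Round 1 — Norton defaults (initial).
  Calder: +90 → 90 ≥ 50
  Hale: +10 → 10 < 100
  Larch: +80 → 80 < 110
Round 2 — Calder defaults.
  Ivory: +20 → 20 < 80
No further defaults.

80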